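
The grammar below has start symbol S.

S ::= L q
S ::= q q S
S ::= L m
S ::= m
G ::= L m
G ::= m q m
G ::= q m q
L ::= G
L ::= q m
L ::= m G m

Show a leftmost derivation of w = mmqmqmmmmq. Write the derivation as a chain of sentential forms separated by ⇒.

S ⇒ Lq ⇒ Gq ⇒ Lmq ⇒ mGmmq ⇒ mLmmmq ⇒ mmGmmmmq ⇒ mmqmqmmmmq

S ⇒ Lq   [S ::= L q]
Lq ⇒ Gq   [L ::= G]
Gq ⇒ Lmq   [G ::= L m]
Lmq ⇒ mGmmq   [L ::= m G m]
mGmmq ⇒ mLmmmq   [G ::= L m]
mLmmmq ⇒ mmGmmmmq   [L ::= m G m]
mmGmmmmq ⇒ mmqmqmmmmq   [G ::= q m q]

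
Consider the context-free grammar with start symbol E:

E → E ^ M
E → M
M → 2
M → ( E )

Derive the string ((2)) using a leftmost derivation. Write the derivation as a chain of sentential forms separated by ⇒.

E ⇒ M   [E → M]
M ⇒ (E)   [M → ( E )]
(E) ⇒ (M)   [E → M]
(M) ⇒ ((E))   [M → ( E )]
((E)) ⇒ ((M))   [E → M]
((M)) ⇒ ((2))   [M → 2]

E⇒M⇒(E)⇒(M)⇒((E))⇒((M))⇒((2))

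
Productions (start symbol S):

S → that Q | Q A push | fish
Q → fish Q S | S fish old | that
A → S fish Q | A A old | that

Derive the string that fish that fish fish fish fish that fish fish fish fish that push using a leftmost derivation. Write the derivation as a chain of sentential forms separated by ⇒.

S ⇒ that Q ⇒ that fish Q S ⇒ that fish that S ⇒ that fish that Q A push ⇒ that fish that fish Q S A push ⇒ that fish that fish fish Q S S A push ⇒ that fish that fish fish fish Q S S S A push ⇒ that fish that fish fish fish fish Q S S S S A push ⇒ that fish that fish fish fish fish that S S S S A push ⇒ that fish that fish fish fish fish that fish S S S A push ⇒ that fish that fish fish fish fish that fish fish S S A push ⇒ that fish that fish fish fish fish that fish fish fish S A push ⇒ that fish that fish fish fish fish that fish fish fish fish A push ⇒ that fish that fish fish fish fish that fish fish fish fish that push

S ⇒ that Q   [S → that Q]
that Q ⇒ that fish Q S   [Q → fish Q S]
that fish Q S ⇒ that fish that S   [Q → that]
that fish that S ⇒ that fish that Q A push   [S → Q A push]
that fish that Q A push ⇒ that fish that fish Q S A push   [Q → fish Q S]
that fish that fish Q S A push ⇒ that fish that fish fish Q S S A push   [Q → fish Q S]
that fish that fish fish Q S S A push ⇒ that fish that fish fish fish Q S S S A push   [Q → fish Q S]
that fish that fish fish fish Q S S S A push ⇒ that fish that fish fish fish fish Q S S S S A push   [Q → fish Q S]
that fish that fish fish fish fish Q S S S S A push ⇒ that fish that fish fish fish fish that S S S S A push   [Q → that]
that fish that fish fish fish fish that S S S S A push ⇒ that fish that fish fish fish fish that fish S S S A push   [S → fish]
that fish that fish fish fish fish that fish S S S A push ⇒ that fish that fish fish fish fish that fish fish S S A push   [S → fish]
that fish that fish fish fish fish that fish fish S S A push ⇒ that fish that fish fish fish fish that fish fish fish S A push   [S → fish]
that fish that fish fish fish fish that fish fish fish S A push ⇒ that fish that fish fish fish fish that fish fish fish fish A push   [S → fish]
that fish that fish fish fish fish that fish fish fish fish A push ⇒ that fish that fish fish fish fish that fish fish fish fish that push   [A → that]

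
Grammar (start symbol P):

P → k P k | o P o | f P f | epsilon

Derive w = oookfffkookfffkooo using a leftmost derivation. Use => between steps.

P => oPo => ooPoo => oooPooo => oookPkooo => oookfPfkooo => oookffPffkooo => oookfffPfffkooo => oookfffkPkfffkooo => oookfffkoPokfffkooo => oookfffkookfffkooo

P => oPo   [P → o P o]
oPo => ooPoo   [P → o P o]
ooPoo => oooPooo   [P → o P o]
oooPooo => oookPkooo   [P → k P k]
oookPkooo => oookfPfkooo   [P → f P f]
oookfPfkooo => oookffPffkooo   [P → f P f]
oookffPffkooo => oookfffPfffkooo   [P → f P f]
oookfffPfffkooo => oookfffkPkfffkooo   [P → k P k]
oookfffkPkfffkooo => oookfffkoPokfffkooo   [P → o P o]
oookfffkoPokfffkooo => oookfffkookfffkooo   [P → epsilon]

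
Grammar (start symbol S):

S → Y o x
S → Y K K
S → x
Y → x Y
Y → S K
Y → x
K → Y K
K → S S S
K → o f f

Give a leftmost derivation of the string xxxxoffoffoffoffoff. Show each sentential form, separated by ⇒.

S ⇒ YKK ⇒ xYKK ⇒ xxYKK ⇒ xxxYKK ⇒ xxxSKKK ⇒ xxxYKKKKK ⇒ xxxxKKKKK ⇒ xxxxoffKKKK ⇒ xxxxoffoffKKK ⇒ xxxxoffoffoffKK ⇒ xxxxoffoffoffoffK ⇒ xxxxoffoffoffoffoff

S ⇒ YKK   [S → Y K K]
YKK ⇒ xYKK   [Y → x Y]
xYKK ⇒ xxYKK   [Y → x Y]
xxYKK ⇒ xxxYKK   [Y → x Y]
xxxYKK ⇒ xxxSKKK   [Y → S K]
xxxSKKK ⇒ xxxYKKKKK   [S → Y K K]
xxxYKKKKK ⇒ xxxxKKKKK   [Y → x]
xxxxKKKKK ⇒ xxxxoffKKKK   [K → o f f]
xxxxoffKKKK ⇒ xxxxoffoffKKK   [K → o f f]
xxxxoffoffKKK ⇒ xxxxoffoffoffKK   [K → o f f]
xxxxoffoffoffKK ⇒ xxxxoffoffoffoffK   [K → o f f]
xxxxoffoffoffoffK ⇒ xxxxoffoffoffoffoff   [K → o f f]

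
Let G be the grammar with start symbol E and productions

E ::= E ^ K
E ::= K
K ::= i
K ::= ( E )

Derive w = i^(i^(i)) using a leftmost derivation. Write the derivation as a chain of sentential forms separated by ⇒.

E ⇒ E^K ⇒ K^K ⇒ i^K ⇒ i^(E) ⇒ i^(E^K) ⇒ i^(K^K) ⇒ i^(i^K) ⇒ i^(i^(E)) ⇒ i^(i^(K)) ⇒ i^(i^(i))

E ⇒ E^K   [E ::= E ^ K]
E^K ⇒ K^K   [E ::= K]
K^K ⇒ i^K   [K ::= i]
i^K ⇒ i^(E)   [K ::= ( E )]
i^(E) ⇒ i^(E^K)   [E ::= E ^ K]
i^(E^K) ⇒ i^(K^K)   [E ::= K]
i^(K^K) ⇒ i^(i^K)   [K ::= i]
i^(i^K) ⇒ i^(i^(E))   [K ::= ( E )]
i^(i^(E)) ⇒ i^(i^(K))   [E ::= K]
i^(i^(K)) ⇒ i^(i^(i))   [K ::= i]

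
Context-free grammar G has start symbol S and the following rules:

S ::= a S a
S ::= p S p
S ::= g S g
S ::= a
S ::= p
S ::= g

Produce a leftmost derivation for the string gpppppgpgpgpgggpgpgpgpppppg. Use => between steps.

S => gSg => gpSpg => gppSppg => gpppSpppg => gppppSppppg => gpppppSpppppg => gpppppgSgpppppg => gpppppgpSpgpppppg => gpppppgpgSgpgpppppg => gpppppgpgpSpgpgpppppg => gpppppgpgpgSgpgpgpppppg => gpppppgpgpgpSpgpgpgpppppg => gpppppgpgpgpgSgpgpgpgpppppg => gpppppgpgpgpgggpgpgpgpppppg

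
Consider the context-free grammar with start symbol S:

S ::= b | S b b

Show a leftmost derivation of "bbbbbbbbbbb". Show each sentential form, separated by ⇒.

S ⇒ Sbb   [S ::= S b b]
Sbb ⇒ Sbbbb   [S ::= S b b]
Sbbbb ⇒ Sbbbbbb   [S ::= S b b]
Sbbbbbb ⇒ Sbbbbbbbb   [S ::= S b b]
Sbbbbbbbb ⇒ Sbbbbbbbbbb   [S ::= S b b]
Sbbbbbbbbbb ⇒ bbbbbbbbbbb   [S ::= b]

S ⇒ Sbb ⇒ Sbbbb ⇒ Sbbbbbb ⇒ Sbbbbbbbb ⇒ Sbbbbbbbbbb ⇒ bbbbbbbbbbb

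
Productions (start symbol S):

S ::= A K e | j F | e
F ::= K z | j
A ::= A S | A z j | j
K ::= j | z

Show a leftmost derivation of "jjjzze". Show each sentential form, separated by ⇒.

S ⇒ AKe   [S ::= A K e]
AKe ⇒ ASKe   [A ::= A S]
ASKe ⇒ jSKe   [A ::= j]
jSKe ⇒ jjFKe   [S ::= j F]
jjFKe ⇒ jjKzKe   [F ::= K z]
jjKzKe ⇒ jjjzKe   [K ::= j]
jjjzKe ⇒ jjjzze   [K ::= z]

S⇒AKe⇒ASKe⇒jSKe⇒jjFKe⇒jjKzKe⇒jjjzKe⇒jjjzze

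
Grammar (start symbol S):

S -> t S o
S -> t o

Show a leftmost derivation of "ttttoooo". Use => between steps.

S => tSo   [S -> t S o]
tSo => ttSoo   [S -> t S o]
ttSoo => tttSooo   [S -> t S o]
tttSooo => ttttoooo   [S -> t o]

S => tSo => ttSoo => tttSooo => ttttoooo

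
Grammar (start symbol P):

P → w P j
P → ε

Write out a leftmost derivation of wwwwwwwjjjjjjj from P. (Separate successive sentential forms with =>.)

P => wPj => wwPjj => wwwPjjj => wwwwPjjjj => wwwwwPjjjjj => wwwwwwPjjjjjj => wwwwwwwPjjjjjjj => wwwwwwwjjjjjjj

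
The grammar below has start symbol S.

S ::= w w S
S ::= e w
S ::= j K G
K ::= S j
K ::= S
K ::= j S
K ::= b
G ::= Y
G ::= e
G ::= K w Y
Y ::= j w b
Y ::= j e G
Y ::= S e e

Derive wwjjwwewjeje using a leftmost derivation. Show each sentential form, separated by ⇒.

S ⇒ wwS ⇒ wwjKG ⇒ wwjSjG ⇒ wwjjKGjG ⇒ wwjjSjGjG ⇒ wwjjwwSjGjG ⇒ wwjjwwewjGjG ⇒ wwjjwwewjejG ⇒ wwjjwwewjeje

S ⇒ wwS   [S ::= w w S]
wwS ⇒ wwjKG   [S ::= j K G]
wwjKG ⇒ wwjSjG   [K ::= S j]
wwjSjG ⇒ wwjjKGjG   [S ::= j K G]
wwjjKGjG ⇒ wwjjSjGjG   [K ::= S j]
wwjjSjGjG ⇒ wwjjwwSjGjG   [S ::= w w S]
wwjjwwSjGjG ⇒ wwjjwwewjGjG   [S ::= e w]
wwjjwwewjGjG ⇒ wwjjwwewjejG   [G ::= e]
wwjjwwewjejG ⇒ wwjjwwewjeje   [G ::= e]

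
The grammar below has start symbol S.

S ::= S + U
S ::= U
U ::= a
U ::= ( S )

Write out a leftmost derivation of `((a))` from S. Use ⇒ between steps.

S⇒U⇒(S)⇒(U)⇒((S))⇒((U))⇒((a))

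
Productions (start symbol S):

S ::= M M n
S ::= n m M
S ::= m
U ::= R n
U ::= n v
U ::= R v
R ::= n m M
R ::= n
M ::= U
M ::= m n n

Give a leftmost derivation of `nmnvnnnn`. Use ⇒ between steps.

S ⇒ MMn ⇒ UMn ⇒ RnMn ⇒ nmMnMn ⇒ nmUnMn ⇒ nmRvnMn ⇒ nmnvnMn ⇒ nmnvnUn ⇒ nmnvnRnn ⇒ nmnvnnnn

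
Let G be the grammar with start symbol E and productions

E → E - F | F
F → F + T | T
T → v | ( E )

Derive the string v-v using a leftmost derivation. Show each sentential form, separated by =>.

E => E-F   [E → E - F]
E-F => F-F   [E → F]
F-F => T-F   [F → T]
T-F => v-F   [T → v]
v-F => v-T   [F → T]
v-T => v-v   [T → v]

E=>E-F=>F-F=>T-F=>v-F=>v-T=>v-v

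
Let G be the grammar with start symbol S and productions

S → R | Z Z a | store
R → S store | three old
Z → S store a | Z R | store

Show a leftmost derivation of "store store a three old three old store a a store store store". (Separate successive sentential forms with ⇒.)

S ⇒ R   [S → R]
R ⇒ S store   [R → S store]
S store ⇒ R store   [S → R]
R store ⇒ S store store   [R → S store]
S store store ⇒ R store store   [S → R]
R store store ⇒ S store store store   [R → S store]
S store store store ⇒ Z Z a store store store   [S → Z Z a]
Z Z a store store store ⇒ Z R Z a store store store   [Z → Z R]
Z R Z a store store store ⇒ S store a R Z a store store store   [Z → S store a]
S store a R Z a store store store ⇒ store store a R Z a store store store   [S → store]
store store a R Z a store store store ⇒ store store a three old Z a store store store   [R → three old]
store store a three old Z a store store store ⇒ store store a three old S store a a store store store   [Z → S store a]
store store a three old S store a a store store store ⇒ store store a three old R store a a store store store   [S → R]
store store a three old R store a a store store store ⇒ store store a three old three old store a a store store store   [R → three old]

S ⇒ R ⇒ S store ⇒ R store ⇒ S store store ⇒ R store store ⇒ S store store store ⇒ Z Z a store store store ⇒ Z R Z a store store store ⇒ S store a R Z a store store store ⇒ store store a R Z a store store store ⇒ store store a three old Z a store store store ⇒ store store a three old S store a a store store store ⇒ store store a three old R store a a store store store ⇒ store store a three old three old store a a store store store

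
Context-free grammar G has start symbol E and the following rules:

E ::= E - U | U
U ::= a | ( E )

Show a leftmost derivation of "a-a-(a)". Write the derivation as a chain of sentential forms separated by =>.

E => E-U => E-U-U => U-U-U => a-U-U => a-a-U => a-a-(E) => a-a-(U) => a-a-(a)

E => E-U   [E ::= E - U]
E-U => E-U-U   [E ::= E - U]
E-U-U => U-U-U   [E ::= U]
U-U-U => a-U-U   [U ::= a]
a-U-U => a-a-U   [U ::= a]
a-a-U => a-a-(E)   [U ::= ( E )]
a-a-(E) => a-a-(U)   [E ::= U]
a-a-(U) => a-a-(a)   [U ::= a]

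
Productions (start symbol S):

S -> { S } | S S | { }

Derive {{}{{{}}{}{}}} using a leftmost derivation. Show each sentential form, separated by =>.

S=>{S}=>{SS}=>{{}S}=>{{}{S}}=>{{}{SS}}=>{{}{SSS}}=>{{}{{S}SS}}=>{{}{{{}}SS}}=>{{}{{{}}{}S}}=>{{}{{{}}{}{}}}

S => {S}   [S -> { S }]
{S} => {SS}   [S -> S S]
{SS} => {{}S}   [S -> { }]
{{}S} => {{}{S}}   [S -> { S }]
{{}{S}} => {{}{SS}}   [S -> S S]
{{}{SS}} => {{}{SSS}}   [S -> S S]
{{}{SSS}} => {{}{{S}SS}}   [S -> { S }]
{{}{{S}SS}} => {{}{{{}}SS}}   [S -> { }]
{{}{{{}}SS}} => {{}{{{}}{}S}}   [S -> { }]
{{}{{{}}{}S}} => {{}{{{}}{}{}}}   [S -> { }]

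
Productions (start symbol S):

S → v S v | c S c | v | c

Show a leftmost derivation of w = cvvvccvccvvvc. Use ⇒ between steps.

S ⇒ cSc   [S → c S c]
cSc ⇒ cvSvc   [S → v S v]
cvSvc ⇒ cvvSvvc   [S → v S v]
cvvSvvc ⇒ cvvvSvvvc   [S → v S v]
cvvvSvvvc ⇒ cvvvcScvvvc   [S → c S c]
cvvvcScvvvc ⇒ cvvvccSccvvvc   [S → c S c]
cvvvccSccvvvc ⇒ cvvvccvccvvvc   [S → v]

S⇒cSc⇒cvSvc⇒cvvSvvc⇒cvvvSvvvc⇒cvvvcScvvvc⇒cvvvccSccvvvc⇒cvvvccvccvvvc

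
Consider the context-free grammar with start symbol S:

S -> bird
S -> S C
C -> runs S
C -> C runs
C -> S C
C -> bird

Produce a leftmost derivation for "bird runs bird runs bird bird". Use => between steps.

S => S C   [S -> S C]
S C => S C C   [S -> S C]
S C C => bird C C   [S -> bird]
bird C C => bird runs S C   [C -> runs S]
bird runs S C => bird runs bird C   [S -> bird]
bird runs bird C => bird runs bird runs S   [C -> runs S]
bird runs bird runs S => bird runs bird runs S C   [S -> S C]
bird runs bird runs S C => bird runs bird runs bird C   [S -> bird]
bird runs bird runs bird C => bird runs bird runs bird bird   [C -> bird]

S => S C => S C C => bird C C => bird runs S C => bird runs bird C => bird runs bird runs S => bird runs bird runs S C => bird runs bird runs bird C => bird runs bird runs bird bird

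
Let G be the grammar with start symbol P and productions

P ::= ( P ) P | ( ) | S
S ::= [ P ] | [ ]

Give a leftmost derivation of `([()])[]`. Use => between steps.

P=>(P)P=>(S)P=>([P])P=>([()])P=>([()])S=>([()])[]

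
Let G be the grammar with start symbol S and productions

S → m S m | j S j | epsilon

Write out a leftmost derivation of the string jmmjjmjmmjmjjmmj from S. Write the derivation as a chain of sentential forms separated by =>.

S => jSj => jmSmj => jmmSmmj => jmmjSjmmj => jmmjjSjjmmj => jmmjjmSmjjmmj => jmmjjmjSjmjjmmj => jmmjjmjmSmjmjjmmj => jmmjjmjmmjmjjmmj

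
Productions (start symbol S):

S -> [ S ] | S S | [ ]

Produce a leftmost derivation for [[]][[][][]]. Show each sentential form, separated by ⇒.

S ⇒ SS ⇒ [S]S ⇒ [[]]S ⇒ [[]][S] ⇒ [[]][SS] ⇒ [[]][SSS] ⇒ [[]][[]SS] ⇒ [[]][[][]S] ⇒ [[]][[][][]]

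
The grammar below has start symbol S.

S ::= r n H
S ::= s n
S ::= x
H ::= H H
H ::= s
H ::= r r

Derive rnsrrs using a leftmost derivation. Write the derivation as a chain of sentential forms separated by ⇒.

S ⇒ rnH ⇒ rnHH ⇒ rnHHH ⇒ rnsHH ⇒ rnsrrH ⇒ rnsrrs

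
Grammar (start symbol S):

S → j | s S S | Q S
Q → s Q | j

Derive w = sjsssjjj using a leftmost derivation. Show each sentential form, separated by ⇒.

S ⇒ QS ⇒ sQS ⇒ sjS ⇒ sjsSS ⇒ sjsQSS ⇒ sjssQSS ⇒ sjsssQSS ⇒ sjsssjSS ⇒ sjsssjjS ⇒ sjsssjjj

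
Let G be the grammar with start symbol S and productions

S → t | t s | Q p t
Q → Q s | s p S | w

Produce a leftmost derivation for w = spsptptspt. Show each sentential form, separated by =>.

S => Qpt   [S → Q p t]
Qpt => Qspt   [Q → Q s]
Qspt => spSspt   [Q → s p S]
spSspt => spQptspt   [S → Q p t]
spQptspt => spspSptspt   [Q → s p S]
spspSptspt => spsptptspt   [S → t]

S=>Qpt=>Qspt=>spSspt=>spQptspt=>spspSptspt=>spsptptspt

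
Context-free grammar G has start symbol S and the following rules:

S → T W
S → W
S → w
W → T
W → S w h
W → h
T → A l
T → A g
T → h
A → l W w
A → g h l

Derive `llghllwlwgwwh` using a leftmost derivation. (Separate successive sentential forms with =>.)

S => TW => AgW => lWwgW => lTwgW => lAlwgW => llWwlwgW => llTwlwgW => llAlwlwgW => llghllwlwgW => llghllwlwgSwh => llghllwlwgwwh

S => TW   [S → T W]
TW => AgW   [T → A g]
AgW => lWwgW   [A → l W w]
lWwgW => lTwgW   [W → T]
lTwgW => lAlwgW   [T → A l]
lAlwgW => llWwlwgW   [A → l W w]
llWwlwgW => llTwlwgW   [W → T]
llTwlwgW => llAlwlwgW   [T → A l]
llAlwlwgW => llghllwlwgW   [A → g h l]
llghllwlwgW => llghllwlwgSwh   [W → S w h]
llghllwlwgSwh => llghllwlwgwwh   [S → w]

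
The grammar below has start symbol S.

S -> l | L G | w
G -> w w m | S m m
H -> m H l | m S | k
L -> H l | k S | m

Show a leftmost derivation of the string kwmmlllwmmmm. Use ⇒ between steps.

S⇒LG⇒kSG⇒kwG⇒kwSmm⇒kwLGmm⇒kwHlGmm⇒kwmHllGmm⇒kwmmSllGmm⇒kwmmlllGmm⇒kwmmlllSmmmm⇒kwmmlllwmmmm

S ⇒ LG   [S -> L G]
LG ⇒ kSG   [L -> k S]
kSG ⇒ kwG   [S -> w]
kwG ⇒ kwSmm   [G -> S m m]
kwSmm ⇒ kwLGmm   [S -> L G]
kwLGmm ⇒ kwHlGmm   [L -> H l]
kwHlGmm ⇒ kwmHllGmm   [H -> m H l]
kwmHllGmm ⇒ kwmmSllGmm   [H -> m S]
kwmmSllGmm ⇒ kwmmlllGmm   [S -> l]
kwmmlllGmm ⇒ kwmmlllSmmmm   [G -> S m m]
kwmmlllSmmmm ⇒ kwmmlllwmmmm   [S -> w]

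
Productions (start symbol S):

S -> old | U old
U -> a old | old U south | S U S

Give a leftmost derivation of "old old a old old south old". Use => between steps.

S => U old   [S -> U old]
U old => old U south old   [U -> old U south]
old U south old => old S U S south old   [U -> S U S]
old S U S south old => old old U S south old   [S -> old]
old old U S south old => old old a old S south old   [U -> a old]
old old a old S south old => old old a old old south old   [S -> old]

S => U old => old U south old => old S U S south old => old old U S south old => old old a old S south old => old old a old old south old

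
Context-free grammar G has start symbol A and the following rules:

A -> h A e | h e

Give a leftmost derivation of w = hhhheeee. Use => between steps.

A => hAe => hhAee => hhhAeee => hhhheeee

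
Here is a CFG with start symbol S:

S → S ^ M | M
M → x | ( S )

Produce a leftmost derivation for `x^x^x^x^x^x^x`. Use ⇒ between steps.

S ⇒ S^M   [S → S ^ M]
S^M ⇒ S^M^M   [S → S ^ M]
S^M^M ⇒ S^M^M^M   [S → S ^ M]
S^M^M^M ⇒ S^M^M^M^M   [S → S ^ M]
S^M^M^M^M ⇒ S^M^M^M^M^M   [S → S ^ M]
S^M^M^M^M^M ⇒ S^M^M^M^M^M^M   [S → S ^ M]
S^M^M^M^M^M^M ⇒ M^M^M^M^M^M^M   [S → M]
M^M^M^M^M^M^M ⇒ x^M^M^M^M^M^M   [M → x]
x^M^M^M^M^M^M ⇒ x^x^M^M^M^M^M   [M → x]
x^x^M^M^M^M^M ⇒ x^x^x^M^M^M^M   [M → x]
x^x^x^M^M^M^M ⇒ x^x^x^x^M^M^M   [M → x]
x^x^x^x^M^M^M ⇒ x^x^x^x^x^M^M   [M → x]
x^x^x^x^x^M^M ⇒ x^x^x^x^x^x^M   [M → x]
x^x^x^x^x^x^M ⇒ x^x^x^x^x^x^x   [M → x]

S ⇒ S^M ⇒ S^M^M ⇒ S^M^M^M ⇒ S^M^M^M^M ⇒ S^M^M^M^M^M ⇒ S^M^M^M^M^M^M ⇒ M^M^M^M^M^M^M ⇒ x^M^M^M^M^M^M ⇒ x^x^M^M^M^M^M ⇒ x^x^x^M^M^M^M ⇒ x^x^x^x^M^M^M ⇒ x^x^x^x^x^M^M ⇒ x^x^x^x^x^x^M ⇒ x^x^x^x^x^x^x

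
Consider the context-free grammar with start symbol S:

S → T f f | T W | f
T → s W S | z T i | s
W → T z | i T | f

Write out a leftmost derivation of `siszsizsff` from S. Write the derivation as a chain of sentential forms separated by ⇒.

S ⇒ TW ⇒ sW ⇒ siT ⇒ sisWS ⇒ sisTzS ⇒ siszTizS ⇒ siszsizS ⇒ siszsizTff ⇒ siszsizsff

S ⇒ TW   [S → T W]
TW ⇒ sW   [T → s]
sW ⇒ siT   [W → i T]
siT ⇒ sisWS   [T → s W S]
sisWS ⇒ sisTzS   [W → T z]
sisTzS ⇒ siszTizS   [T → z T i]
siszTizS ⇒ siszsizS   [T → s]
siszsizS ⇒ siszsizTff   [S → T f f]
siszsizTff ⇒ siszsizsff   [T → s]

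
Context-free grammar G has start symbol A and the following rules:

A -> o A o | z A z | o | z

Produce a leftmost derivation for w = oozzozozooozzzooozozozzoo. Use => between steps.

A=>oAo=>ooAoo=>oozAzoo=>oozzAzzoo=>oozzoAozzoo=>oozzozAzozzoo=>oozzozoAozozzoo=>oozzozozAzozozzoo=>oozzozozoAozozozzoo=>oozzozozooAoozozozzoo=>oozzozozoooAooozozozzoo=>oozzozozooozAzooozozozzoo=>oozzozozooozzzooozozozzoo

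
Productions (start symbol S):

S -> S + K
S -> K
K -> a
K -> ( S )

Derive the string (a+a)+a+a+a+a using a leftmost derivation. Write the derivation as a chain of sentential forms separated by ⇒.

S⇒S+K⇒S+K+K⇒S+K+K+K⇒S+K+K+K+K⇒K+K+K+K+K⇒(S)+K+K+K+K⇒(S+K)+K+K+K+K⇒(K+K)+K+K+K+K⇒(a+K)+K+K+K+K⇒(a+a)+K+K+K+K⇒(a+a)+a+K+K+K⇒(a+a)+a+a+K+K⇒(a+a)+a+a+a+K⇒(a+a)+a+a+a+a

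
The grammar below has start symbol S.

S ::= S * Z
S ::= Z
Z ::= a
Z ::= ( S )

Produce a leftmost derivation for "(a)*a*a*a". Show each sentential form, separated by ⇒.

S ⇒ S*Z ⇒ S*Z*Z ⇒ S*Z*Z*Z ⇒ Z*Z*Z*Z ⇒ (S)*Z*Z*Z ⇒ (Z)*Z*Z*Z ⇒ (a)*Z*Z*Z ⇒ (a)*a*Z*Z ⇒ (a)*a*a*Z ⇒ (a)*a*a*a

S ⇒ S*Z   [S ::= S * Z]
S*Z ⇒ S*Z*Z   [S ::= S * Z]
S*Z*Z ⇒ S*Z*Z*Z   [S ::= S * Z]
S*Z*Z*Z ⇒ Z*Z*Z*Z   [S ::= Z]
Z*Z*Z*Z ⇒ (S)*Z*Z*Z   [Z ::= ( S )]
(S)*Z*Z*Z ⇒ (Z)*Z*Z*Z   [S ::= Z]
(Z)*Z*Z*Z ⇒ (a)*Z*Z*Z   [Z ::= a]
(a)*Z*Z*Z ⇒ (a)*a*Z*Z   [Z ::= a]
(a)*a*Z*Z ⇒ (a)*a*a*Z   [Z ::= a]
(a)*a*a*Z ⇒ (a)*a*a*a   [Z ::= a]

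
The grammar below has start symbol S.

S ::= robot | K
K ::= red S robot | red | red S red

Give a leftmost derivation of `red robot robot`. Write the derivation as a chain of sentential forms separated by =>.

S => K => red S robot => red robot robot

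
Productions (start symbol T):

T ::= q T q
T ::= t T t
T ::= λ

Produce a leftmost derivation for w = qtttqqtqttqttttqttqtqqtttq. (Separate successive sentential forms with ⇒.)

T ⇒ qTq ⇒ qtTtq ⇒ qttTttq ⇒ qtttTtttq ⇒ qtttqTqtttq ⇒ qtttqqTqqtttq ⇒ qtttqqtTtqqtttq ⇒ qtttqqtqTqtqqtttq ⇒ qtttqqtqtTtqtqqtttq ⇒ qtttqqtqttTttqtqqtttq ⇒ qtttqqtqttqTqttqtqqtttq ⇒ qtttqqtqttqtTtqttqtqqtttq ⇒ qtttqqtqttqttTttqttqtqqtttq ⇒ qtttqqtqttqttttqttqtqqtttq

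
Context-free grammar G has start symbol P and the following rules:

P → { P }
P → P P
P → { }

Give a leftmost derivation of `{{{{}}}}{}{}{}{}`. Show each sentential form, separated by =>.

P => PP => PPP => PPPP => PPPPP => {P}PPPP => {{P}}PPPP => {{{P}}}PPPP => {{{{}}}}PPPP => {{{{}}}}{}PPP => {{{{}}}}{}{}PP => {{{{}}}}{}{}{}P => {{{{}}}}{}{}{}{}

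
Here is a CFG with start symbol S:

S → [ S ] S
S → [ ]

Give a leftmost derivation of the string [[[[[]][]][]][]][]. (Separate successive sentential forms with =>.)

S => [S]S => [[S]S]S => [[[S]S]S]S => [[[[S]S]S]S]S => [[[[[]]S]S]S]S => [[[[[]][]]S]S]S => [[[[[]][]][]]S]S => [[[[[]][]][]][]]S => [[[[[]][]][]][]][]

S => [S]S   [S → [ S ] S]
[S]S => [[S]S]S   [S → [ S ] S]
[[S]S]S => [[[S]S]S]S   [S → [ S ] S]
[[[S]S]S]S => [[[[S]S]S]S]S   [S → [ S ] S]
[[[[S]S]S]S]S => [[[[[]]S]S]S]S   [S → [ ]]
[[[[[]]S]S]S]S => [[[[[]][]]S]S]S   [S → [ ]]
[[[[[]][]]S]S]S => [[[[[]][]][]]S]S   [S → [ ]]
[[[[[]][]][]]S]S => [[[[[]][]][]][]]S   [S → [ ]]
[[[[[]][]][]][]]S => [[[[[]][]][]][]][]   [S → [ ]]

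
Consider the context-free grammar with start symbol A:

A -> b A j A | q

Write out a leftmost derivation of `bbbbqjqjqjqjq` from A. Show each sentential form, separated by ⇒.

A ⇒ bAjA   [A -> b A j A]
bAjA ⇒ bbAjAjA   [A -> b A j A]
bbAjAjA ⇒ bbbAjAjAjA   [A -> b A j A]
bbbAjAjAjA ⇒ bbbbAjAjAjAjA   [A -> b A j A]
bbbbAjAjAjAjA ⇒ bbbbqjAjAjAjA   [A -> q]
bbbbqjAjAjAjA ⇒ bbbbqjqjAjAjA   [A -> q]
bbbbqjqjAjAjA ⇒ bbbbqjqjqjAjA   [A -> q]
bbbbqjqjqjAjA ⇒ bbbbqjqjqjqjA   [A -> q]
bbbbqjqjqjqjA ⇒ bbbbqjqjqjqjq   [A -> q]

A ⇒ bAjA ⇒ bbAjAjA ⇒ bbbAjAjAjA ⇒ bbbbAjAjAjAjA ⇒ bbbbqjAjAjAjA ⇒ bbbbqjqjAjAjA ⇒ bbbbqjqjqjAjA ⇒ bbbbqjqjqjqjA ⇒ bbbbqjqjqjqjq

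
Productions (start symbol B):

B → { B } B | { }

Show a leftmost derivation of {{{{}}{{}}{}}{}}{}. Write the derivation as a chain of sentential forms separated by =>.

B => {B}B => {{B}B}B => {{{B}B}B}B => {{{{}}B}B}B => {{{{}}{B}B}B}B => {{{{}}{{}}B}B}B => {{{{}}{{}}{}}B}B => {{{{}}{{}}{}}{}}B => {{{{}}{{}}{}}{}}{}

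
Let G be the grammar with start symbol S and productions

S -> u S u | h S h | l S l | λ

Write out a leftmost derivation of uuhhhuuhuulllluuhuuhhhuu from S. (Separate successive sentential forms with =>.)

S => uSu   [S -> u S u]
uSu => uuSuu   [S -> u S u]
uuSuu => uuhShuu   [S -> h S h]
uuhShuu => uuhhShhuu   [S -> h S h]
uuhhShhuu => uuhhhShhhuu   [S -> h S h]
uuhhhShhhuu => uuhhhuSuhhhuu   [S -> u S u]
uuhhhuSuhhhuu => uuhhhuuSuuhhhuu   [S -> u S u]
uuhhhuuSuuhhhuu => uuhhhuuhShuuhhhuu   [S -> h S h]
uuhhhuuhShuuhhhuu => uuhhhuuhuSuhuuhhhuu   [S -> u S u]
uuhhhuuhuSuhuuhhhuu => uuhhhuuhuuSuuhuuhhhuu   [S -> u S u]
uuhhhuuhuuSuuhuuhhhuu => uuhhhuuhuulSluuhuuhhhuu   [S -> l S l]
uuhhhuuhuulSluuhuuhhhuu => uuhhhuuhuullSlluuhuuhhhuu   [S -> l S l]
uuhhhuuhuullSlluuhuuhhhuu => uuhhhuuhuulllluuhuuhhhuu   [S -> λ]

S=>uSu=>uuSuu=>uuhShuu=>uuhhShhuu=>uuhhhShhhuu=>uuhhhuSuhhhuu=>uuhhhuuSuuhhhuu=>uuhhhuuhShuuhhhuu=>uuhhhuuhuSuhuuhhhuu=>uuhhhuuhuuSuuhuuhhhuu=>uuhhhuuhuulSluuhuuhhhuu=>uuhhhuuhuullSlluuhuuhhhuu=>uuhhhuuhuulllluuhuuhhhuu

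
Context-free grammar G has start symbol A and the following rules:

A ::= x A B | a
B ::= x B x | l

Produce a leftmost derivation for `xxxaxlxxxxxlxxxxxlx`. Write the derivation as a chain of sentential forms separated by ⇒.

A ⇒ xAB ⇒ xxABB ⇒ xxxABBB ⇒ xxxaBBB ⇒ xxxaxBxBB ⇒ xxxaxlxBB ⇒ xxxaxlxxBxB ⇒ xxxaxlxxxBxxB ⇒ xxxaxlxxxxBxxxB ⇒ xxxaxlxxxxxBxxxxB ⇒ xxxaxlxxxxxlxxxxB ⇒ xxxaxlxxxxxlxxxxxBx ⇒ xxxaxlxxxxxlxxxxxlx

A ⇒ xAB   [A ::= x A B]
xAB ⇒ xxABB   [A ::= x A B]
xxABB ⇒ xxxABBB   [A ::= x A B]
xxxABBB ⇒ xxxaBBB   [A ::= a]
xxxaBBB ⇒ xxxaxBxBB   [B ::= x B x]
xxxaxBxBB ⇒ xxxaxlxBB   [B ::= l]
xxxaxlxBB ⇒ xxxaxlxxBxB   [B ::= x B x]
xxxaxlxxBxB ⇒ xxxaxlxxxBxxB   [B ::= x B x]
xxxaxlxxxBxxB ⇒ xxxaxlxxxxBxxxB   [B ::= x B x]
xxxaxlxxxxBxxxB ⇒ xxxaxlxxxxxBxxxxB   [B ::= x B x]
xxxaxlxxxxxBxxxxB ⇒ xxxaxlxxxxxlxxxxB   [B ::= l]
xxxaxlxxxxxlxxxxB ⇒ xxxaxlxxxxxlxxxxxBx   [B ::= x B x]
xxxaxlxxxxxlxxxxxBx ⇒ xxxaxlxxxxxlxxxxxlx   [B ::= l]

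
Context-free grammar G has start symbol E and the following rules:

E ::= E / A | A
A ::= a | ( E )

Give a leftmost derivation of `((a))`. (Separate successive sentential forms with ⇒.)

E ⇒ A   [E ::= A]
A ⇒ (E)   [A ::= ( E )]
(E) ⇒ (A)   [E ::= A]
(A) ⇒ ((E))   [A ::= ( E )]
((E)) ⇒ ((A))   [E ::= A]
((A)) ⇒ ((a))   [A ::= a]

E⇒A⇒(E)⇒(A)⇒((E))⇒((A))⇒((a))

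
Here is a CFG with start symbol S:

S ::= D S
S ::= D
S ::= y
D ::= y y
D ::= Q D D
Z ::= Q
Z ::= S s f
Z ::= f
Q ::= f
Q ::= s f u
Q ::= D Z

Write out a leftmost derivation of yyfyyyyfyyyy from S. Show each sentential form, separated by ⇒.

S ⇒ D ⇒ QDD ⇒ DZDD ⇒ QDDZDD ⇒ DZDDZDD ⇒ yyZDDZDD ⇒ yyfDDZDD ⇒ yyfyyDZDD ⇒ yyfyyyyZDD ⇒ yyfyyyyfDD ⇒ yyfyyyyfyyD ⇒ yyfyyyyfyyyy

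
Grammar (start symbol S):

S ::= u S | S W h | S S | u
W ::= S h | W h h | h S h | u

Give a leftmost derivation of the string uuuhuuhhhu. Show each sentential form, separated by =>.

S => SS   [S ::= S S]
SS => SWhS   [S ::= S W h]
SWhS => uWhS   [S ::= u]
uWhS => uShhS   [W ::= S h]
uShhS => uSWhhhS   [S ::= S W h]
uSWhhhS => uSSWhhhS   [S ::= S S]
uSSWhhhS => uSWhSWhhhS   [S ::= S W h]
uSWhSWhhhS => uuWhSWhhhS   [S ::= u]
uuWhSWhhhS => uuuhSWhhhS   [W ::= u]
uuuhSWhhhS => uuuhuWhhhS   [S ::= u]
uuuhuWhhhS => uuuhuuhhhS   [W ::= u]
uuuhuuhhhS => uuuhuuhhhu   [S ::= u]

S => SS => SWhS => uWhS => uShhS => uSWhhhS => uSSWhhhS => uSWhSWhhhS => uuWhSWhhhS => uuuhSWhhhS => uuuhuWhhhS => uuuhuuhhhS => uuuhuuhhhu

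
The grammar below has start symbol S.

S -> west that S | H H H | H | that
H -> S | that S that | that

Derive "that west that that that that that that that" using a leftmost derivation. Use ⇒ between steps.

S ⇒ H H H ⇒ that S that H H ⇒ that west that S that H H ⇒ that west that H H H that H H ⇒ that west that S H H that H H ⇒ that west that that H H that H H ⇒ that west that that that H that H H ⇒ that west that that that that that H H ⇒ that west that that that that that that H ⇒ that west that that that that that that that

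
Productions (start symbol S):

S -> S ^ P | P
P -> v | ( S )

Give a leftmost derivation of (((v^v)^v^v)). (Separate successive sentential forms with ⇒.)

S⇒P⇒(S)⇒(P)⇒((S))⇒((S^P))⇒((S^P^P))⇒((P^P^P))⇒(((S)^P^P))⇒(((S^P)^P^P))⇒(((P^P)^P^P))⇒(((v^P)^P^P))⇒(((v^v)^P^P))⇒(((v^v)^v^P))⇒(((v^v)^v^v))

S ⇒ P   [S -> P]
P ⇒ (S)   [P -> ( S )]
(S) ⇒ (P)   [S -> P]
(P) ⇒ ((S))   [P -> ( S )]
((S)) ⇒ ((S^P))   [S -> S ^ P]
((S^P)) ⇒ ((S^P^P))   [S -> S ^ P]
((S^P^P)) ⇒ ((P^P^P))   [S -> P]
((P^P^P)) ⇒ (((S)^P^P))   [P -> ( S )]
(((S)^P^P)) ⇒ (((S^P)^P^P))   [S -> S ^ P]
(((S^P)^P^P)) ⇒ (((P^P)^P^P))   [S -> P]
(((P^P)^P^P)) ⇒ (((v^P)^P^P))   [P -> v]
(((v^P)^P^P)) ⇒ (((v^v)^P^P))   [P -> v]
(((v^v)^P^P)) ⇒ (((v^v)^v^P))   [P -> v]
(((v^v)^v^P)) ⇒ (((v^v)^v^v))   [P -> v]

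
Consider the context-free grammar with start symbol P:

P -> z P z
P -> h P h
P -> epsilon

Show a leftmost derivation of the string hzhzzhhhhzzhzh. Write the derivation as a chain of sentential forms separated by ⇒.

P ⇒ hPh   [P -> h P h]
hPh ⇒ hzPzh   [P -> z P z]
hzPzh ⇒ hzhPhzh   [P -> h P h]
hzhPhzh ⇒ hzhzPzhzh   [P -> z P z]
hzhzPzhzh ⇒ hzhzzPzzhzh   [P -> z P z]
hzhzzPzzhzh ⇒ hzhzzhPhzzhzh   [P -> h P h]
hzhzzhPhzzhzh ⇒ hzhzzhhPhhzzhzh   [P -> h P h]
hzhzzhhPhhzzhzh ⇒ hzhzzhhhhzzhzh   [P -> epsilon]

P ⇒ hPh ⇒ hzPzh ⇒ hzhPhzh ⇒ hzhzPzhzh ⇒ hzhzzPzzhzh ⇒ hzhzzhPhzzhzh ⇒ hzhzzhhPhhzzhzh ⇒ hzhzzhhhhzzhzh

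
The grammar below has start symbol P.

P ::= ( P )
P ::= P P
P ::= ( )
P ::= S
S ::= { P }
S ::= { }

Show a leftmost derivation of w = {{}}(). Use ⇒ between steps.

P ⇒ PP   [P ::= P P]
PP ⇒ SP   [P ::= S]
SP ⇒ {P}P   [S ::= { P }]
{P}P ⇒ {S}P   [P ::= S]
{S}P ⇒ {{}}P   [S ::= { }]
{{}}P ⇒ {{}}()   [P ::= ( )]

P ⇒ PP ⇒ SP ⇒ {P}P ⇒ {S}P ⇒ {{}}P ⇒ {{}}()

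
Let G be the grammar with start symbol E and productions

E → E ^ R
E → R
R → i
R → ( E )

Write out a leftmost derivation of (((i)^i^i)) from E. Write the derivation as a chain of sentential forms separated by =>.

E => R   [E → R]
R => (E)   [R → ( E )]
(E) => (R)   [E → R]
(R) => ((E))   [R → ( E )]
((E)) => ((E^R))   [E → E ^ R]
((E^R)) => ((E^R^R))   [E → E ^ R]
((E^R^R)) => ((R^R^R))   [E → R]
((R^R^R)) => (((E)^R^R))   [R → ( E )]
(((E)^R^R)) => (((R)^R^R))   [E → R]
(((R)^R^R)) => (((i)^R^R))   [R → i]
(((i)^R^R)) => (((i)^i^R))   [R → i]
(((i)^i^R)) => (((i)^i^i))   [R → i]

E => R => (E) => (R) => ((E)) => ((E^R)) => ((E^R^R)) => ((R^R^R)) => (((E)^R^R)) => (((R)^R^R)) => (((i)^R^R)) => (((i)^i^R)) => (((i)^i^i))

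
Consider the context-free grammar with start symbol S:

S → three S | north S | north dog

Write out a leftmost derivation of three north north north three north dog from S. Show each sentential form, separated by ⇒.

S ⇒ three S ⇒ three north S ⇒ three north north S ⇒ three north north north S ⇒ three north north north three S ⇒ three north north north three north dog

S ⇒ three S   [S → three S]
three S ⇒ three north S   [S → north S]
three north S ⇒ three north north S   [S → north S]
three north north S ⇒ three north north north S   [S → north S]
three north north north S ⇒ three north north north three S   [S → three S]
three north north north three S ⇒ three north north north three north dog   [S → north dog]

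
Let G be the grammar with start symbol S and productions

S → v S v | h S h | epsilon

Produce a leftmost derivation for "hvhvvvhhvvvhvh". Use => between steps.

S=>hSh=>hvSvh=>hvhShvh=>hvhvSvhvh=>hvhvvSvvhvh=>hvhvvvSvvvhvh=>hvhvvvhShvvvhvh=>hvhvvvhhvvvhvh

S => hSh   [S → h S h]
hSh => hvSvh   [S → v S v]
hvSvh => hvhShvh   [S → h S h]
hvhShvh => hvhvSvhvh   [S → v S v]
hvhvSvhvh => hvhvvSvvhvh   [S → v S v]
hvhvvSvvhvh => hvhvvvSvvvhvh   [S → v S v]
hvhvvvSvvvhvh => hvhvvvhShvvvhvh   [S → h S h]
hvhvvvhShvvvhvh => hvhvvvhhvvvhvh   [S → epsilon]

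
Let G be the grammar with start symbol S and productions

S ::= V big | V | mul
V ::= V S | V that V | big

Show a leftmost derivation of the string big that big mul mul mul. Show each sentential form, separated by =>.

S => V   [S ::= V]
V => V S   [V ::= V S]
V S => V S S   [V ::= V S]
V S S => V S S S   [V ::= V S]
V S S S => V that V S S S   [V ::= V that V]
V that V S S S => big that V S S S   [V ::= big]
big that V S S S => big that big S S S   [V ::= big]
big that big S S S => big that big mul S S   [S ::= mul]
big that big mul S S => big that big mul mul S   [S ::= mul]
big that big mul mul S => big that big mul mul mul   [S ::= mul]

S => V => V S => V S S => V S S S => V that V S S S => big that V S S S => big that big S S S => big that big mul S S => big that big mul mul S => big that big mul mul mul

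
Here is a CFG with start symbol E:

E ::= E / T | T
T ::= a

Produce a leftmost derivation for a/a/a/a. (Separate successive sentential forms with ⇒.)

E ⇒ E/T ⇒ E/T/T ⇒ E/T/T/T ⇒ T/T/T/T ⇒ a/T/T/T ⇒ a/a/T/T ⇒ a/a/a/T ⇒ a/a/a/a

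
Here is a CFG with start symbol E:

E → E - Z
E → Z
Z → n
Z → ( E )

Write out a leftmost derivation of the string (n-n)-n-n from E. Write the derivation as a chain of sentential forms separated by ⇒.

E ⇒ E-Z ⇒ E-Z-Z ⇒ Z-Z-Z ⇒ (E)-Z-Z ⇒ (E-Z)-Z-Z ⇒ (Z-Z)-Z-Z ⇒ (n-Z)-Z-Z ⇒ (n-n)-Z-Z ⇒ (n-n)-n-Z ⇒ (n-n)-n-n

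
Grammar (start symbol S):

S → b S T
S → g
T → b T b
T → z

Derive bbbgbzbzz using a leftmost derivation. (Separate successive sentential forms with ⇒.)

S⇒bST⇒bbSTT⇒bbbSTTT⇒bbbgTTT⇒bbbgbTbTT⇒bbbgbzbTT⇒bbbgbzbzT⇒bbbgbzbzz

S ⇒ bST   [S → b S T]
bST ⇒ bbSTT   [S → b S T]
bbSTT ⇒ bbbSTTT   [S → b S T]
bbbSTTT ⇒ bbbgTTT   [S → g]
bbbgTTT ⇒ bbbgbTbTT   [T → b T b]
bbbgbTbTT ⇒ bbbgbzbTT   [T → z]
bbbgbzbTT ⇒ bbbgbzbzT   [T → z]
bbbgbzbzT ⇒ bbbgbzbzz   [T → z]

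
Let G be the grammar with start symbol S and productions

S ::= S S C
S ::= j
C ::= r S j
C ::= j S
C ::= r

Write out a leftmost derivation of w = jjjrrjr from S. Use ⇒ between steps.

S ⇒ SSC   [S ::= S S C]
SSC ⇒ SSCSC   [S ::= S S C]
SSCSC ⇒ jSCSC   [S ::= j]
jSCSC ⇒ jSSCCSC   [S ::= S S C]
jSSCCSC ⇒ jjSCCSC   [S ::= j]
jjSCCSC ⇒ jjjCCSC   [S ::= j]
jjjCCSC ⇒ jjjrCSC   [C ::= r]
jjjrCSC ⇒ jjjrrSC   [C ::= r]
jjjrrSC ⇒ jjjrrjC   [S ::= j]
jjjrrjC ⇒ jjjrrjr   [C ::= r]

S ⇒ SSC ⇒ SSCSC ⇒ jSCSC ⇒ jSSCCSC ⇒ jjSCCSC ⇒ jjjCCSC ⇒ jjjrCSC ⇒ jjjrrSC ⇒ jjjrrjC ⇒ jjjrrjr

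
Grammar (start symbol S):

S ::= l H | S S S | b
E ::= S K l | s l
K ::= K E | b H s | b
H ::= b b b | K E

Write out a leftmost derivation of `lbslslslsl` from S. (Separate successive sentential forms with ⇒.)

S ⇒ lH   [S ::= l H]
lH ⇒ lKE   [H ::= K E]
lKE ⇒ lKEE   [K ::= K E]
lKEE ⇒ lKEEE   [K ::= K E]
lKEEE ⇒ lKEEEE   [K ::= K E]
lKEEEE ⇒ lbEEEE   [K ::= b]
lbEEEE ⇒ lbslEEE   [E ::= s l]
lbslEEE ⇒ lbslslEE   [E ::= s l]
lbslslEE ⇒ lbslslslE   [E ::= s l]
lbslslslE ⇒ lbslslslsl   [E ::= s l]

S ⇒ lH ⇒ lKE ⇒ lKEE ⇒ lKEEE ⇒ lKEEEE ⇒ lbEEEE ⇒ lbslEEE ⇒ lbslslEE ⇒ lbslslslE ⇒ lbslslslsl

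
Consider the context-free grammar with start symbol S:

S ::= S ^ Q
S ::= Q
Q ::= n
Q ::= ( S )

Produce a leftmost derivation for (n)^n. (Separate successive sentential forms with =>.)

S => S^Q   [S ::= S ^ Q]
S^Q => Q^Q   [S ::= Q]
Q^Q => (S)^Q   [Q ::= ( S )]
(S)^Q => (Q)^Q   [S ::= Q]
(Q)^Q => (n)^Q   [Q ::= n]
(n)^Q => (n)^n   [Q ::= n]

S => S^Q => Q^Q => (S)^Q => (Q)^Q => (n)^Q => (n)^n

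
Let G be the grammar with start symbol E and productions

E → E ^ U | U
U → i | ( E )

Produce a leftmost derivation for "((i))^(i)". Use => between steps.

E => E^U => U^U => (E)^U => (U)^U => ((E))^U => ((U))^U => ((i))^U => ((i))^(E) => ((i))^(U) => ((i))^(i)

E => E^U   [E → E ^ U]
E^U => U^U   [E → U]
U^U => (E)^U   [U → ( E )]
(E)^U => (U)^U   [E → U]
(U)^U => ((E))^U   [U → ( E )]
((E))^U => ((U))^U   [E → U]
((U))^U => ((i))^U   [U → i]
((i))^U => ((i))^(E)   [U → ( E )]
((i))^(E) => ((i))^(U)   [E → U]
((i))^(U) => ((i))^(i)   [U → i]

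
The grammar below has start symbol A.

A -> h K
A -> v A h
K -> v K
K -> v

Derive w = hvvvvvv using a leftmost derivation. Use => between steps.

A => hK => hvK => hvvK => hvvvK => hvvvvK => hvvvvvK => hvvvvvv

A => hK   [A -> h K]
hK => hvK   [K -> v K]
hvK => hvvK   [K -> v K]
hvvK => hvvvK   [K -> v K]
hvvvK => hvvvvK   [K -> v K]
hvvvvK => hvvvvvK   [K -> v K]
hvvvvvK => hvvvvvv   [K -> v]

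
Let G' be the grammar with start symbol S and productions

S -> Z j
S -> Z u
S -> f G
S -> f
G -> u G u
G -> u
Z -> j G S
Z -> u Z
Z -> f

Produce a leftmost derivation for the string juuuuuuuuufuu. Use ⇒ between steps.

S ⇒ Zu   [S -> Z u]
Zu ⇒ jGSu   [Z -> j G S]
jGSu ⇒ juGuSu   [G -> u G u]
juGuSu ⇒ juuGuuSu   [G -> u G u]
juuGuuSu ⇒ juuuGuuuSu   [G -> u G u]
juuuGuuuSu ⇒ juuuuGuuuuSu   [G -> u G u]
juuuuGuuuuSu ⇒ juuuuuuuuuSu   [G -> u]
juuuuuuuuuSu ⇒ juuuuuuuuufGu   [S -> f G]
juuuuuuuuufGu ⇒ juuuuuuuuufuu   [G -> u]

S ⇒ Zu ⇒ jGSu ⇒ juGuSu ⇒ juuGuuSu ⇒ juuuGuuuSu ⇒ juuuuGuuuuSu ⇒ juuuuuuuuuSu ⇒ juuuuuuuuufGu ⇒ juuuuuuuuufuu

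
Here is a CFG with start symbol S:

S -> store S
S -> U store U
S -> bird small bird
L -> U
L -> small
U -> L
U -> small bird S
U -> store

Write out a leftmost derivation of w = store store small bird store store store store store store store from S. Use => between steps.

S => store S   [S -> store S]
store S => store store S   [S -> store S]
store store S => store store U store U   [S -> U store U]
store store U store U => store store small bird S store U   [U -> small bird S]
store store small bird S store U => store store small bird store S store U   [S -> store S]
store store small bird store S store U => store store small bird store store S store U   [S -> store S]
store store small bird store store S store U => store store small bird store store U store U store U   [S -> U store U]
store store small bird store store U store U store U => store store small bird store store store store U store U   [U -> store]
store store small bird store store store store U store U => store store small bird store store store store store store U   [U -> store]
store store small bird store store store store store store U => store store small bird store store store store store store store   [U -> store]

S => store S => store store S => store store U store U => store store small bird S store U => store store small bird store S store U => store store small bird store store S store U => store store small bird store store U store U store U => store store small bird store store store store U store U => store store small bird store store store store store store U => store store small bird store store store store store store store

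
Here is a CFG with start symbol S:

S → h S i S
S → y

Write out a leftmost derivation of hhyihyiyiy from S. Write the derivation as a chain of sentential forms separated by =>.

S=>hSiS=>hhSiSiS=>hhyiSiS=>hhyihSiSiS=>hhyihyiSiS=>hhyihyiyiS=>hhyihyiyiy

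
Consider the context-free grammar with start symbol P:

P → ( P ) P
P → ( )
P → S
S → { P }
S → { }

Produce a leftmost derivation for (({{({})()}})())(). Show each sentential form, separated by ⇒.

P ⇒ (P)P ⇒ ((P)P)P ⇒ ((S)P)P ⇒ (({P})P)P ⇒ (({S})P)P ⇒ (({{P}})P)P ⇒ (({{(P)P}})P)P ⇒ (({{(S)P}})P)P ⇒ (({{({})P}})P)P ⇒ (({{({})()}})P)P ⇒ (({{({})()}})())P ⇒ (({{({})()}})())()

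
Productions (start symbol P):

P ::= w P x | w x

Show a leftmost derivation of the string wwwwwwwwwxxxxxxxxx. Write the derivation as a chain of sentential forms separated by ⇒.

P ⇒ wPx   [P ::= w P x]
wPx ⇒ wwPxx   [P ::= w P x]
wwPxx ⇒ wwwPxxx   [P ::= w P x]
wwwPxxx ⇒ wwwwPxxxx   [P ::= w P x]
wwwwPxxxx ⇒ wwwwwPxxxxx   [P ::= w P x]
wwwwwPxxxxx ⇒ wwwwwwPxxxxxx   [P ::= w P x]
wwwwwwPxxxxxx ⇒ wwwwwwwPxxxxxxx   [P ::= w P x]
wwwwwwwPxxxxxxx ⇒ wwwwwwwwPxxxxxxxx   [P ::= w P x]
wwwwwwwwPxxxxxxxx ⇒ wwwwwwwwwxxxxxxxxx   [P ::= w x]

P ⇒ wPx ⇒ wwPxx ⇒ wwwPxxx ⇒ wwwwPxxxx ⇒ wwwwwPxxxxx ⇒ wwwwwwPxxxxxx ⇒ wwwwwwwPxxxxxxx ⇒ wwwwwwwwPxxxxxxxx ⇒ wwwwwwwwwxxxxxxxxx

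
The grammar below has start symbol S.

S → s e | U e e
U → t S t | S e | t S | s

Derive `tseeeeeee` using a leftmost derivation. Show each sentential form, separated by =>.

S=>Uee=>Seee=>Ueeeee=>tSeeeee=>tUeeeeeee=>tseeeeeee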